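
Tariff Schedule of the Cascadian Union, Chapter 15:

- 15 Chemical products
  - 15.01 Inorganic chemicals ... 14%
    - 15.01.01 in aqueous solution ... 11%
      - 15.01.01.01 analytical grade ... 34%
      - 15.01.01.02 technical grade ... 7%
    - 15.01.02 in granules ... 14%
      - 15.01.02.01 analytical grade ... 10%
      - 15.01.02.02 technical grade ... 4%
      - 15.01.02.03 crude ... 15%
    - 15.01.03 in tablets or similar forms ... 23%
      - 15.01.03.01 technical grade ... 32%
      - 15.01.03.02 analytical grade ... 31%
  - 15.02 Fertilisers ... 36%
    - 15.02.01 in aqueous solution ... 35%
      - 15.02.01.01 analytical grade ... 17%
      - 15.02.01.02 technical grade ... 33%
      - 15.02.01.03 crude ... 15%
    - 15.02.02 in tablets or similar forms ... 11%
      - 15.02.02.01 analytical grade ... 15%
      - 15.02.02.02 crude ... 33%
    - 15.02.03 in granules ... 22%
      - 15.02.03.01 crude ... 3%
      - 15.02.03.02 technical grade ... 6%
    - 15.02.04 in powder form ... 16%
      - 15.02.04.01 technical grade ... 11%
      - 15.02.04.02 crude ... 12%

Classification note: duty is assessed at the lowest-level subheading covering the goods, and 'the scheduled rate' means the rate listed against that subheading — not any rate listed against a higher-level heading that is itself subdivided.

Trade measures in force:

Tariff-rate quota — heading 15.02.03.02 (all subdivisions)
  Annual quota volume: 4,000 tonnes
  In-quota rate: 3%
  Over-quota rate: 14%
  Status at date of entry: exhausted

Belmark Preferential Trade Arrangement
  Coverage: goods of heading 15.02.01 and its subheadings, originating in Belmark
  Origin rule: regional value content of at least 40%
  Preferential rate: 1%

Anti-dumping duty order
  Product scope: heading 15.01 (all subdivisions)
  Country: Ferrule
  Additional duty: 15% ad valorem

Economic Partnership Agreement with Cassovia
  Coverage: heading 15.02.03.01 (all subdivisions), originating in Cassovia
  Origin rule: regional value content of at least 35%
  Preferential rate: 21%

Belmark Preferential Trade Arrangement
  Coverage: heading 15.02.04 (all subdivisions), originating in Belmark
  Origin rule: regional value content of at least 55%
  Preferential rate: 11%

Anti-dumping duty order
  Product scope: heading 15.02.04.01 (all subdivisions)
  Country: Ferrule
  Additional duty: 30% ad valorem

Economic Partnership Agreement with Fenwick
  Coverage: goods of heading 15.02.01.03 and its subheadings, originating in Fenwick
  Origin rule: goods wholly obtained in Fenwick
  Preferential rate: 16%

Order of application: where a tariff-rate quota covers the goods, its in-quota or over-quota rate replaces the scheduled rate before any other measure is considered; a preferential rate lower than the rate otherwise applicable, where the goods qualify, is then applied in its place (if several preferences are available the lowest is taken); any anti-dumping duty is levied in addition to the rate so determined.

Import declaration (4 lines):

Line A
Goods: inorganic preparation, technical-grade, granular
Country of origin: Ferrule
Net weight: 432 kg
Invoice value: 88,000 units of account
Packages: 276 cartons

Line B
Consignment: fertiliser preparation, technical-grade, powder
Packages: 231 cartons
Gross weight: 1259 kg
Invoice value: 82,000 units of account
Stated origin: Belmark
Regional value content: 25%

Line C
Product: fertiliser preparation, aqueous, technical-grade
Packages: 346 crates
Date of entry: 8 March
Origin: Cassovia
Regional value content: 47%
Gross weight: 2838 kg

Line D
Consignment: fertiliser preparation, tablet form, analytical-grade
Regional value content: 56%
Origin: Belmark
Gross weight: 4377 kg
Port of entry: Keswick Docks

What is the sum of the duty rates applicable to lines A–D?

Line A: inorganic → 15.01; granular → 15.01.02; technical-grade → 15.01.02.02. Scheduled 4%. anti-dumping (Ferrule, 15.01): +15%; total 4% + 15% = 19%. → 19%.
Line B: fertiliser → 15.02; powder → 15.02.04; technical-grade → 15.02.04.01. Scheduled 11%. Belmark agreement on 15.02.01: 15.02.04.01 not covered; Belmark agreement on 15.02.04: RVC < 55%. → 11%.
Line C: fertiliser → 15.02; aqueous → 15.02.01; technical-grade → 15.02.01.02. Scheduled 33%. Cassovia agreement on 15.02.03.01: 15.02.01.02 not covered. → 33%.
Line D: fertiliser → 15.02; tablet form → 15.02.02; analytical-grade → 15.02.02.01. Scheduled 15%. Belmark agreement on 15.02.01: 15.02.02.01 not covered; Belmark agreement on 15.02.04: 15.02.02.01 not covered. → 15%.
Sum: 19% + 11% + 33% + 15% = 78%.

78%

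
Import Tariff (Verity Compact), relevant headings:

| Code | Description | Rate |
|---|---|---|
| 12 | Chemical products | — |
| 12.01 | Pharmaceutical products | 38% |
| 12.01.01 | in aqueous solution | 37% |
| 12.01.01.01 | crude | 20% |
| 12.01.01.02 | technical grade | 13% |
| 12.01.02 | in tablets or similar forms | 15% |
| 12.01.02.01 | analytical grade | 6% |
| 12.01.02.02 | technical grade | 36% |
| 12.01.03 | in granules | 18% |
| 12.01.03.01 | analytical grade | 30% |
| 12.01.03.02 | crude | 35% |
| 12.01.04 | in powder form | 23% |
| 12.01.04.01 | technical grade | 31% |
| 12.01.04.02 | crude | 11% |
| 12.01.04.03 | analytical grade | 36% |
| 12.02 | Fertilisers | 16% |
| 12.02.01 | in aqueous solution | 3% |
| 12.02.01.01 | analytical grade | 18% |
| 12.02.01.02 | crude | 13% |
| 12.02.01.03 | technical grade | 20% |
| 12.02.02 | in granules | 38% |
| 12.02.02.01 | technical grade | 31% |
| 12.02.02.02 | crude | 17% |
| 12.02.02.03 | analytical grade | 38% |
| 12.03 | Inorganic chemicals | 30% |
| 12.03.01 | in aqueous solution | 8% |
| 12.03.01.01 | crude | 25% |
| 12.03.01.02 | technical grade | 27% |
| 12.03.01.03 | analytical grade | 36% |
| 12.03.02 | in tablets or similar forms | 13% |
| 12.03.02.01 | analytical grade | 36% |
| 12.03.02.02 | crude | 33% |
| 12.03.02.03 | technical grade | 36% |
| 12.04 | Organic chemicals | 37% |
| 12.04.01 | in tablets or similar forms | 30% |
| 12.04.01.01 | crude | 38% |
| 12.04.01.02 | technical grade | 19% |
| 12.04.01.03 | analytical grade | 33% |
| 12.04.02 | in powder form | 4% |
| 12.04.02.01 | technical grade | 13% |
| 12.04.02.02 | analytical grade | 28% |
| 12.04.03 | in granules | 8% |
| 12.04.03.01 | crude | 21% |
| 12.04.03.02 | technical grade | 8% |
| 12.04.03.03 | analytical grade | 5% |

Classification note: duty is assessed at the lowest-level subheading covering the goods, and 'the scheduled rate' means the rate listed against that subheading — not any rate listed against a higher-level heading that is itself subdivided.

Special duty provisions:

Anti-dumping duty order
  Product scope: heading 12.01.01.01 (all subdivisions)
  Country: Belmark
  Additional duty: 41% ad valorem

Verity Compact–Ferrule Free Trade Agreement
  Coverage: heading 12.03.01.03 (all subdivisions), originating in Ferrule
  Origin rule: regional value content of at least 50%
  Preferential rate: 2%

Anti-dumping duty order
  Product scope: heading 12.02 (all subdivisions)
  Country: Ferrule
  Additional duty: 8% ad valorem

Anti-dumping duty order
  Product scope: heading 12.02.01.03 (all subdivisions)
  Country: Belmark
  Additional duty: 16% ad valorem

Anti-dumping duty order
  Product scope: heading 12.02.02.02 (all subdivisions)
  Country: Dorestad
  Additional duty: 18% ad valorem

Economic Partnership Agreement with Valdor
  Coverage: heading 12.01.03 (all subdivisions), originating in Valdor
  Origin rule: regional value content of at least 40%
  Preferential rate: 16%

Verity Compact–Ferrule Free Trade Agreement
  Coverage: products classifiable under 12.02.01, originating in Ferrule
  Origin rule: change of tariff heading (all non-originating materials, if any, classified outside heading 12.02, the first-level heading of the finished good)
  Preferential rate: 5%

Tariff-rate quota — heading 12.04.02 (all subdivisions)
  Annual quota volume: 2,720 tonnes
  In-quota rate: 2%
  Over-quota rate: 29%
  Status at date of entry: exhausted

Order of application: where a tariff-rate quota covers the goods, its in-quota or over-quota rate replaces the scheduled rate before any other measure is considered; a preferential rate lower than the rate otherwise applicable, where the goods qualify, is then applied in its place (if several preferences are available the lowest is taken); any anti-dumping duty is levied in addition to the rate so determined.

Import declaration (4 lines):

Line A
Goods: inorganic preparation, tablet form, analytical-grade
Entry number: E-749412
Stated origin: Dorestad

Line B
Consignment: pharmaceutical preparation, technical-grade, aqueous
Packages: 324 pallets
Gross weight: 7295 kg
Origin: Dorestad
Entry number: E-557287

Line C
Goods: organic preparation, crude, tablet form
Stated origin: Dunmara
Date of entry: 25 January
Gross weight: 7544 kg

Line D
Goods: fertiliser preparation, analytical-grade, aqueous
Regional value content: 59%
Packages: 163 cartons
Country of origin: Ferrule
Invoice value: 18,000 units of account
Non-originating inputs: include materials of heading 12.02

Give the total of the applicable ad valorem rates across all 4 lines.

113%

Line A: inorganic → 12.03; tablet form → 12.03.02; analytical-grade → 12.03.02.01. Scheduled 36%. No special measure applies. → 36%.
Line B: pharmaceutical → 12.01; aqueous → 12.01.01; technical-grade → 12.01.01.02. Scheduled 13%. No special measure applies. → 13%.
Line C: organic → 12.04; tablet form → 12.04.01; crude → 12.04.01.01. Scheduled 38%. No special measure applies. → 38%.
Line D: fertiliser → 12.02; aqueous → 12.02.01; analytical-grade → 12.02.01.01. Scheduled 18%. Ferrule agreement on 12.03.01.03: 12.02.01.01 not covered; Ferrule agreement on 12.02.01: CTH not met; anti-dumping (Ferrule, 12.02): +8%; total 18% + 8% = 26%. → 26%.
Sum: 36% + 13% + 38% + 26% = 113%.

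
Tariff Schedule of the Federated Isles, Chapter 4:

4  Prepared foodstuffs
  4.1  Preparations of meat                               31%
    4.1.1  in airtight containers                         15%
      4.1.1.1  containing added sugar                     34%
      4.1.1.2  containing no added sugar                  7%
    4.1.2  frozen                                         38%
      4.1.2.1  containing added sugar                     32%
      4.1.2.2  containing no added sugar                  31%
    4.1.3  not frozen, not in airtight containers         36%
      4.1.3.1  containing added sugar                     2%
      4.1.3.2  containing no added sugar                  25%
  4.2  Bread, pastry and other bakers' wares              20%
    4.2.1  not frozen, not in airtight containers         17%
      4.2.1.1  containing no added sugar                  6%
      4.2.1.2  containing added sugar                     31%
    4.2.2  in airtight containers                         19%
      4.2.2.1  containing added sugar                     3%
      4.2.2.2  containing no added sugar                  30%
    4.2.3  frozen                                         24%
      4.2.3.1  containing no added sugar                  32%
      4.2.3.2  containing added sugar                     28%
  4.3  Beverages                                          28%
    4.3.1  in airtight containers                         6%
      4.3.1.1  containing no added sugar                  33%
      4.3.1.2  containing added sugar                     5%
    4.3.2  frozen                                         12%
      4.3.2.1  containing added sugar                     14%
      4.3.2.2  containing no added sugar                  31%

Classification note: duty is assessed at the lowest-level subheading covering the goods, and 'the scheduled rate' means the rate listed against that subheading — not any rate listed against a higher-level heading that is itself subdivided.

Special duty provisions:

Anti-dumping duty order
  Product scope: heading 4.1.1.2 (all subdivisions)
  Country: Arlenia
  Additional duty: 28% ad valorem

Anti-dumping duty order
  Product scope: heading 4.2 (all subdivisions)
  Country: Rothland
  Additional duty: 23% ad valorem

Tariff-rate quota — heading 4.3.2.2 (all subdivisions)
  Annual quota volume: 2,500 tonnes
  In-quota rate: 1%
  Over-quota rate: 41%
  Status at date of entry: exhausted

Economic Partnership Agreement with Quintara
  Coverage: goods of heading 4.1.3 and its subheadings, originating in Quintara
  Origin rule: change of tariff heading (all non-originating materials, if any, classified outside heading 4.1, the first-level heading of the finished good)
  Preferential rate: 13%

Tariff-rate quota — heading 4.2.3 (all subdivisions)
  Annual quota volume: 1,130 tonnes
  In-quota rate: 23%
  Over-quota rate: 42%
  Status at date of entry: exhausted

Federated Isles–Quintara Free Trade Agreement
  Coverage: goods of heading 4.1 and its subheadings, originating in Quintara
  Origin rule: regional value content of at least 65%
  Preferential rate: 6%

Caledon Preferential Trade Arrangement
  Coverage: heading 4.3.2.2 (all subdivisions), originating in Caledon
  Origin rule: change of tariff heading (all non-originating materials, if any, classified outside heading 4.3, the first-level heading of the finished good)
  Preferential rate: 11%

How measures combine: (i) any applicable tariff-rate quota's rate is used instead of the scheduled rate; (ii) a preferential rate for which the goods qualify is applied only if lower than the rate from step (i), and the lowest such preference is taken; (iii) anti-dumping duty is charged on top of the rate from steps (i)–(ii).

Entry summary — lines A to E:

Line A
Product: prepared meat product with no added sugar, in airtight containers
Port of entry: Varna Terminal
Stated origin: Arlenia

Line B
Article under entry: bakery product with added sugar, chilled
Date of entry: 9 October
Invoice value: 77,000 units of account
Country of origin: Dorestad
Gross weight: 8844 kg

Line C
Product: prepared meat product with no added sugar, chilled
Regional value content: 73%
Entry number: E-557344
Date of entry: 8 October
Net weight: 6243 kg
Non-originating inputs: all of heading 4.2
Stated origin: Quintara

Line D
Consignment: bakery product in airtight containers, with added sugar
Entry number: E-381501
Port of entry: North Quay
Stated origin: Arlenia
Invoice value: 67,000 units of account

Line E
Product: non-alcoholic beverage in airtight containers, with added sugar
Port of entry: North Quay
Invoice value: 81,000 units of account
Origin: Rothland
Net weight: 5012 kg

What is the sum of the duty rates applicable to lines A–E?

80%

Line A: prepared meat product → 4.1; in airtight containers → 4.1.1; with no added sugar → 4.1.1.2. Scheduled 7%. anti-dumping (Arlenia, 4.1.1.2): +28%; total 7% + 28% = 35%. → 35%.
Line B: bakery product → 4.2; chilled → 4.2.1; with added sugar → 4.2.1.2. Scheduled 31%. No special measure applies. → 31%.
Line C: prepared meat product → 4.1; chilled → 4.1.3; with no added sugar → 4.1.3.2. Scheduled 25%. Quintara agreement on 4.1.3: CTH met → 13% available; Quintara agreement on 4.1: RVC ≥ 65% → 6% available; preferential 6%. → 6%.
Line D: bakery product → 4.2; in airtight containers → 4.2.2; with added sugar → 4.2.2.1. Scheduled 3%. No special measure applies. → 3%.
Line E: non-alcoholic beverage → 4.3; in airtight containers → 4.3.1; with added sugar → 4.3.1.2. Scheduled 5%. No special measure applies. → 5%.
Sum: 35% + 31% + 6% + 3% + 5% = 80%.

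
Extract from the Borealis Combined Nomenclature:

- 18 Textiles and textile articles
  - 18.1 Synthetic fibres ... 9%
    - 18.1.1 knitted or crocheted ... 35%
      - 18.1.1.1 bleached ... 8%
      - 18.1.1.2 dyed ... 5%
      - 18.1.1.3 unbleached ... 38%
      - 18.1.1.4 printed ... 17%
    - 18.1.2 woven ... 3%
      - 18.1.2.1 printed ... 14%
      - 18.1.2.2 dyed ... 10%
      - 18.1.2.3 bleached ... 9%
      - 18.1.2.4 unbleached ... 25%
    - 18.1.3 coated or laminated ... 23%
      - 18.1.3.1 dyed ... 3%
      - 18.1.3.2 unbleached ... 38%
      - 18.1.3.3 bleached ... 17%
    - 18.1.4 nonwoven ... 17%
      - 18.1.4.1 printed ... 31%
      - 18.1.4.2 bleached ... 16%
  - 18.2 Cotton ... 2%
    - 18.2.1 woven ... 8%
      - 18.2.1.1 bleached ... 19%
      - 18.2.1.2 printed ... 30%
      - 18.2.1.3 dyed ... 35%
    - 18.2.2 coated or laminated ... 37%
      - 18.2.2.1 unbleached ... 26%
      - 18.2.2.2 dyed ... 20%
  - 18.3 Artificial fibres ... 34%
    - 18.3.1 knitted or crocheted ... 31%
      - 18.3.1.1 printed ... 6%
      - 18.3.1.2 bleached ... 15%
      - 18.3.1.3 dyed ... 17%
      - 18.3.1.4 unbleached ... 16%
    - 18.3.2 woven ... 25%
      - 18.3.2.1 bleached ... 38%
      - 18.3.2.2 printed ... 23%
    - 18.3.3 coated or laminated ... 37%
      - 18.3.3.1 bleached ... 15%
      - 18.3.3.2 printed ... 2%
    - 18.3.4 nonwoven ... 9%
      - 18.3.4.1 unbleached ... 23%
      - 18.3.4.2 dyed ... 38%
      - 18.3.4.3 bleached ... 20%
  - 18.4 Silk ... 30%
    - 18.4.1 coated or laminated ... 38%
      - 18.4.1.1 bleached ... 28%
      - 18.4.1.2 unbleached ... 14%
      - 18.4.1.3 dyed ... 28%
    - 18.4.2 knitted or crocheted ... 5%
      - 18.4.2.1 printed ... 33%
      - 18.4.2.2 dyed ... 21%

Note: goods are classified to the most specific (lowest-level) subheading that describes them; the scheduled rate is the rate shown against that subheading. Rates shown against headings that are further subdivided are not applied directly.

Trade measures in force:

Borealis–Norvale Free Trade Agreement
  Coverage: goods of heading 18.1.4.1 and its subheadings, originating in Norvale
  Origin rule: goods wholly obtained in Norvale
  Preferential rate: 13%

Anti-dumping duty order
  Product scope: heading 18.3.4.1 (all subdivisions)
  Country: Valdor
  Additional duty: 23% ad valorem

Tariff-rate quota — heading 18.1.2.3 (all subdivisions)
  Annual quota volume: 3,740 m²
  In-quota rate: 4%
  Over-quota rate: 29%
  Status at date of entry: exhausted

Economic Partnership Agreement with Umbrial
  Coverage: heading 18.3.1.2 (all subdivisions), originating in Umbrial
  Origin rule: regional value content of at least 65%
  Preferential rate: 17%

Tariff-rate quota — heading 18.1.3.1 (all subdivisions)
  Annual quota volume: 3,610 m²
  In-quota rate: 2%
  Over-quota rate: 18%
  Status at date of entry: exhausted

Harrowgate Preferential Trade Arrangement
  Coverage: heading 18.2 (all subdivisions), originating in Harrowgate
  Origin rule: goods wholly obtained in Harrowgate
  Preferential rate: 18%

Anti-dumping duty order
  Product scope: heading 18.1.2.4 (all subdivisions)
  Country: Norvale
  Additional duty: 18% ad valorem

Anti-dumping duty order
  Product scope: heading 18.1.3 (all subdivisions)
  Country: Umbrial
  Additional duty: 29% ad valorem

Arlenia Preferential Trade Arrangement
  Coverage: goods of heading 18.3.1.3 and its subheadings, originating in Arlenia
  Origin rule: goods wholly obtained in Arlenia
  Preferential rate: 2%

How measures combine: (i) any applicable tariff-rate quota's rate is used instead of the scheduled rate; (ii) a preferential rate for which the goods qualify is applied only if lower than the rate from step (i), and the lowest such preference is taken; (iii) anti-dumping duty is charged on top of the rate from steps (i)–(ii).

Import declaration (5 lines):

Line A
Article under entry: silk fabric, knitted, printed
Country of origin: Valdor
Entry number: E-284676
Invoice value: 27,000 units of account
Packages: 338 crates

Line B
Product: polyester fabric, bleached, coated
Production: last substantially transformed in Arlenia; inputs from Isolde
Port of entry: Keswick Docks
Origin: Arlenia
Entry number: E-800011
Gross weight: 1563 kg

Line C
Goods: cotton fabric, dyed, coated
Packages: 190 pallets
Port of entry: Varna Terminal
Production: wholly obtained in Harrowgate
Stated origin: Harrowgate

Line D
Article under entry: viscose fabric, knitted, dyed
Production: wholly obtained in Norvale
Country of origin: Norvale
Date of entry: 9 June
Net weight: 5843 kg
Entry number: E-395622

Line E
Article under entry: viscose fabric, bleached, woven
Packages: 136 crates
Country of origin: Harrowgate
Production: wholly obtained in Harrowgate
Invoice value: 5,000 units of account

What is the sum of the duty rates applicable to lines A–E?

123%

Line A: silk → 18.4; knitted → 18.4.2; printed → 18.4.2.1. Scheduled 33%. No special measure applies. → 33%.
Line B: polyester → 18.1; coated → 18.1.3; bleached → 18.1.3.3. Scheduled 17%. Arlenia agreement on 18.3.1.3: 18.1.3.3 not covered. → 17%.
Line C: cotton → 18.2; coated → 18.2.2; dyed → 18.2.2.2. Scheduled 20%. Harrowgate agreement on 18.2: wholly obtained → 18% available; preferential 18%. → 18%.
Line D: viscose → 18.3; knitted → 18.3.1; dyed → 18.3.1.3. Scheduled 17%. Norvale agreement on 18.1.4.1: 18.3.1.3 not covered. → 17%.
Line E: viscose → 18.3; woven → 18.3.2; bleached → 18.3.2.1. Scheduled 38%. Harrowgate agreement on 18.2: 18.3.2.1 not covered. → 38%.
Sum: 33% + 17% + 18% + 17% + 38% = 123%.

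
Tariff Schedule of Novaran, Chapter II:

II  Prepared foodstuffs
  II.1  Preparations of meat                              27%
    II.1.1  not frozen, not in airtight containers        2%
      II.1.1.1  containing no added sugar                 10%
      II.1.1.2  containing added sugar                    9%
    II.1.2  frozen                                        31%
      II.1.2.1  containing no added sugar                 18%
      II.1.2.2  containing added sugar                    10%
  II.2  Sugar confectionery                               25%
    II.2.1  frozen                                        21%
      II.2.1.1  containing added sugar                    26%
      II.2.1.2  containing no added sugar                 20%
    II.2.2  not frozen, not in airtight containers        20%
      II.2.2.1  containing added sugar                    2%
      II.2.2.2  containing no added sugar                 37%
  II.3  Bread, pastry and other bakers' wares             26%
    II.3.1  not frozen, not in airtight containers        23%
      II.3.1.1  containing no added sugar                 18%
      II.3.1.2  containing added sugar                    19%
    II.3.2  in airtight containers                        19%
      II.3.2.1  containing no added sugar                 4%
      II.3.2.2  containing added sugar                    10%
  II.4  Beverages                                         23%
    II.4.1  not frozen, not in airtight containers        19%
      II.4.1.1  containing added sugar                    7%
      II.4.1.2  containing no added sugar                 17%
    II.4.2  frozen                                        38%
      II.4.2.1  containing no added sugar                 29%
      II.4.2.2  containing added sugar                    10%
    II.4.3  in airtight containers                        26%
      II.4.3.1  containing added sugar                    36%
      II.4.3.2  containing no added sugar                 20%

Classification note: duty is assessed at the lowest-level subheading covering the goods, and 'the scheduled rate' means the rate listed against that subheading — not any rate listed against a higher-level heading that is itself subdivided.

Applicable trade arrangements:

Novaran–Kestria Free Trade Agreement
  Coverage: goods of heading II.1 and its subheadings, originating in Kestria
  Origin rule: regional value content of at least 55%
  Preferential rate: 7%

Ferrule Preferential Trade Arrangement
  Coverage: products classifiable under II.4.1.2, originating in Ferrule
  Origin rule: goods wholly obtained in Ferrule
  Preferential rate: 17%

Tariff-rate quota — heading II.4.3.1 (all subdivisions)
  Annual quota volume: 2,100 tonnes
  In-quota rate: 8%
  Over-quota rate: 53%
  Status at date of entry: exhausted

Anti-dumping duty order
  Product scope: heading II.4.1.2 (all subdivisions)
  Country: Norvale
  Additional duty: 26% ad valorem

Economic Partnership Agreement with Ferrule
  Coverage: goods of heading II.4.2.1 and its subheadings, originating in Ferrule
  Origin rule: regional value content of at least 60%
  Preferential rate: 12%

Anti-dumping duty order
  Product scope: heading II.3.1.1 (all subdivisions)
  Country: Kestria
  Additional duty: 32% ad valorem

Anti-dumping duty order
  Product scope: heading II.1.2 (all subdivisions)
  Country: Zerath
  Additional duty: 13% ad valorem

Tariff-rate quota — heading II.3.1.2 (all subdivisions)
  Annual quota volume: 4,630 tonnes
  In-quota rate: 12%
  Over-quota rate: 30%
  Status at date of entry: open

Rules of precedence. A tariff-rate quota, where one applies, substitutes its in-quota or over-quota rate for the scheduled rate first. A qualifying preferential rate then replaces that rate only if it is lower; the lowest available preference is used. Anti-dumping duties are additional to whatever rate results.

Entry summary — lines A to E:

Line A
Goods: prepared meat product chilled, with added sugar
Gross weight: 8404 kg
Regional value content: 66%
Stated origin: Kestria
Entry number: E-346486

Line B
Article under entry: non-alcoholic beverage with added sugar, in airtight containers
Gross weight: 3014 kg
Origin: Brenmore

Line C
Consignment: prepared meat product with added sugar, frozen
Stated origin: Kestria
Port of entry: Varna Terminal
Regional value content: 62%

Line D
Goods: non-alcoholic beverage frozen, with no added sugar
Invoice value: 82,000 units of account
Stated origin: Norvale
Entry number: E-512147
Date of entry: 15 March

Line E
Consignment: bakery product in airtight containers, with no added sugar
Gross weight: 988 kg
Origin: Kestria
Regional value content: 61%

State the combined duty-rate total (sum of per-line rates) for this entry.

Line A: prepared meat product → II.1; chilled → II.1.1; with added sugar → II.1.1.2. Scheduled 9%. Kestria agreement on II.1: RVC ≥ 55% → 7% available; preferential 7%. → 7%.
Line B: non-alcoholic beverage → II.4; in airtight containers → II.4.3; with added sugar → II.4.3.1. Scheduled 36%. quota on II.4.3.1 exhausted → over-quota 53%. → 53%.
Line C: prepared meat product → II.1; frozen → II.1.2; with added sugar → II.1.2.2. Scheduled 10%. Kestria agreement on II.1: RVC ≥ 55% → 7% available; preferential 7%. → 7%.
Line D: non-alcoholic beverage → II.4; frozen → II.4.2; with no added sugar → II.4.2.1. Scheduled 29%. No special measure applies. → 29%.
Line E: bakery product → II.3; in airtight containers → II.3.2; with no added sugar → II.3.2.1. Scheduled 4%. Kestria agreement on II.1: II.3.2.1 not covered. → 4%.
Sum: 7% + 53% + 7% + 29% + 4% = 100%.

100%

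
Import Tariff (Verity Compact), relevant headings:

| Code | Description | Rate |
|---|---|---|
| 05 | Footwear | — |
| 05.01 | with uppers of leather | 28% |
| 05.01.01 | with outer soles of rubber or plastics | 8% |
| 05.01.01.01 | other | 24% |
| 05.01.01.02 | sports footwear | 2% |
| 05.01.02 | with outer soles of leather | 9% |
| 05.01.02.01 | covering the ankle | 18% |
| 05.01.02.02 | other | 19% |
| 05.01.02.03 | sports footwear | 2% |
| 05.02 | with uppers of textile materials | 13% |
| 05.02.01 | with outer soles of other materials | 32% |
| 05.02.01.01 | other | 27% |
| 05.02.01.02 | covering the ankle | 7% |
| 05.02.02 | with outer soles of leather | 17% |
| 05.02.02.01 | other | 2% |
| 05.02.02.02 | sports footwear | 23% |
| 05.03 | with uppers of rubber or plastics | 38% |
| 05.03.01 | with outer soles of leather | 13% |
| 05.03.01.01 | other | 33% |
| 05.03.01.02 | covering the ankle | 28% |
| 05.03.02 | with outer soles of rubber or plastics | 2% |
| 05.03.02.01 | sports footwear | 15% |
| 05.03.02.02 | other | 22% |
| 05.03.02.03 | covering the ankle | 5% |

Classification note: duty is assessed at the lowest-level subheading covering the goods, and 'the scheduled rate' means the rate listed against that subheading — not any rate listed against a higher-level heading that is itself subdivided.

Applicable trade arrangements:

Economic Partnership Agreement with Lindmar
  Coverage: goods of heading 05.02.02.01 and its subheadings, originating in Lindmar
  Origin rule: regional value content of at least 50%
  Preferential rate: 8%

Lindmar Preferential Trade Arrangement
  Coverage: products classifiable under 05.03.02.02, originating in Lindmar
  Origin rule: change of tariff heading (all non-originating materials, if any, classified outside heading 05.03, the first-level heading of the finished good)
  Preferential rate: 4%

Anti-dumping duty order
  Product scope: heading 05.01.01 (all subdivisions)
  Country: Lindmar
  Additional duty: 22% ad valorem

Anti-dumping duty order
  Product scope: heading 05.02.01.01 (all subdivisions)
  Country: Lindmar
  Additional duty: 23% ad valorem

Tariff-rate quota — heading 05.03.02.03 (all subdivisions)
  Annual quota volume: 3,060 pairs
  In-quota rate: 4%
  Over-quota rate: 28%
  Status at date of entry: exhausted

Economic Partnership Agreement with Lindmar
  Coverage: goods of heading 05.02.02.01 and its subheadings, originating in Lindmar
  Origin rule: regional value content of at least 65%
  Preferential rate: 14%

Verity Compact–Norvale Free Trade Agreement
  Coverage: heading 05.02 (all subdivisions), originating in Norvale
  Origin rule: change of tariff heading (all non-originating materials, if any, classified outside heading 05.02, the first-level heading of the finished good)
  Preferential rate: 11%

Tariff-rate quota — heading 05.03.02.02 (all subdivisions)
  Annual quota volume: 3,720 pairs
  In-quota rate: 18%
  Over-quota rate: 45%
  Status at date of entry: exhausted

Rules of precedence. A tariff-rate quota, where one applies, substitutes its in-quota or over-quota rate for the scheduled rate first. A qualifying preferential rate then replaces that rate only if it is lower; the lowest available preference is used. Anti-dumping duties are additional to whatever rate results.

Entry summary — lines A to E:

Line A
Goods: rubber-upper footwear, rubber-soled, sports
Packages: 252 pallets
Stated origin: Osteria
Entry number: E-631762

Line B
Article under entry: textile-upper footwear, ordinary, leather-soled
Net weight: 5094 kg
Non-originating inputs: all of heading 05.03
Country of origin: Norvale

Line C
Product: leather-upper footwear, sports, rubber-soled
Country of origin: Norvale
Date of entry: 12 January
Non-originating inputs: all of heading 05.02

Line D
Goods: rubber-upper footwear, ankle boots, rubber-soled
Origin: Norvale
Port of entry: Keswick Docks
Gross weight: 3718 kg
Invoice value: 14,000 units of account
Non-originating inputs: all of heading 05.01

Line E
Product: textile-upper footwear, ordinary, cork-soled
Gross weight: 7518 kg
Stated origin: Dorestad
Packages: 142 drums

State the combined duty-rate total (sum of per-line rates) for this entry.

74%

Line A: rubber-upper → 05.03; rubber-soled → 05.03.02; sports → 05.03.02.01. Scheduled 15%. No special measure applies. → 15%.
Line B: textile-upper → 05.02; leather-soled → 05.02.02; ordinary → 05.02.02.01. Scheduled 2%. Norvale agreement on 05.02: CTH met → 11% available; preference 11% not lower than 2% → no reduction. → 2%.
Line C: leather-upper → 05.01; rubber-soled → 05.01.01; sports → 05.01.01.02. Scheduled 2%. Norvale agreement on 05.02: 05.01.01.02 not covered. → 2%.
Line D: rubber-upper → 05.03; rubber-soled → 05.03.02; ankle boots → 05.03.02.03. Scheduled 5%. quota on 05.03.02.03 exhausted → over-quota 28%; Norvale agreement on 05.02: 05.03.02.03 not covered. → 28%.
Line E: textile-upper → 05.02; cork-soled → 05.02.01; ordinary → 05.02.01.01. Scheduled 27%. No special measure applies. → 27%.
Sum: 15% + 2% + 2% + 28% + 27% = 74%.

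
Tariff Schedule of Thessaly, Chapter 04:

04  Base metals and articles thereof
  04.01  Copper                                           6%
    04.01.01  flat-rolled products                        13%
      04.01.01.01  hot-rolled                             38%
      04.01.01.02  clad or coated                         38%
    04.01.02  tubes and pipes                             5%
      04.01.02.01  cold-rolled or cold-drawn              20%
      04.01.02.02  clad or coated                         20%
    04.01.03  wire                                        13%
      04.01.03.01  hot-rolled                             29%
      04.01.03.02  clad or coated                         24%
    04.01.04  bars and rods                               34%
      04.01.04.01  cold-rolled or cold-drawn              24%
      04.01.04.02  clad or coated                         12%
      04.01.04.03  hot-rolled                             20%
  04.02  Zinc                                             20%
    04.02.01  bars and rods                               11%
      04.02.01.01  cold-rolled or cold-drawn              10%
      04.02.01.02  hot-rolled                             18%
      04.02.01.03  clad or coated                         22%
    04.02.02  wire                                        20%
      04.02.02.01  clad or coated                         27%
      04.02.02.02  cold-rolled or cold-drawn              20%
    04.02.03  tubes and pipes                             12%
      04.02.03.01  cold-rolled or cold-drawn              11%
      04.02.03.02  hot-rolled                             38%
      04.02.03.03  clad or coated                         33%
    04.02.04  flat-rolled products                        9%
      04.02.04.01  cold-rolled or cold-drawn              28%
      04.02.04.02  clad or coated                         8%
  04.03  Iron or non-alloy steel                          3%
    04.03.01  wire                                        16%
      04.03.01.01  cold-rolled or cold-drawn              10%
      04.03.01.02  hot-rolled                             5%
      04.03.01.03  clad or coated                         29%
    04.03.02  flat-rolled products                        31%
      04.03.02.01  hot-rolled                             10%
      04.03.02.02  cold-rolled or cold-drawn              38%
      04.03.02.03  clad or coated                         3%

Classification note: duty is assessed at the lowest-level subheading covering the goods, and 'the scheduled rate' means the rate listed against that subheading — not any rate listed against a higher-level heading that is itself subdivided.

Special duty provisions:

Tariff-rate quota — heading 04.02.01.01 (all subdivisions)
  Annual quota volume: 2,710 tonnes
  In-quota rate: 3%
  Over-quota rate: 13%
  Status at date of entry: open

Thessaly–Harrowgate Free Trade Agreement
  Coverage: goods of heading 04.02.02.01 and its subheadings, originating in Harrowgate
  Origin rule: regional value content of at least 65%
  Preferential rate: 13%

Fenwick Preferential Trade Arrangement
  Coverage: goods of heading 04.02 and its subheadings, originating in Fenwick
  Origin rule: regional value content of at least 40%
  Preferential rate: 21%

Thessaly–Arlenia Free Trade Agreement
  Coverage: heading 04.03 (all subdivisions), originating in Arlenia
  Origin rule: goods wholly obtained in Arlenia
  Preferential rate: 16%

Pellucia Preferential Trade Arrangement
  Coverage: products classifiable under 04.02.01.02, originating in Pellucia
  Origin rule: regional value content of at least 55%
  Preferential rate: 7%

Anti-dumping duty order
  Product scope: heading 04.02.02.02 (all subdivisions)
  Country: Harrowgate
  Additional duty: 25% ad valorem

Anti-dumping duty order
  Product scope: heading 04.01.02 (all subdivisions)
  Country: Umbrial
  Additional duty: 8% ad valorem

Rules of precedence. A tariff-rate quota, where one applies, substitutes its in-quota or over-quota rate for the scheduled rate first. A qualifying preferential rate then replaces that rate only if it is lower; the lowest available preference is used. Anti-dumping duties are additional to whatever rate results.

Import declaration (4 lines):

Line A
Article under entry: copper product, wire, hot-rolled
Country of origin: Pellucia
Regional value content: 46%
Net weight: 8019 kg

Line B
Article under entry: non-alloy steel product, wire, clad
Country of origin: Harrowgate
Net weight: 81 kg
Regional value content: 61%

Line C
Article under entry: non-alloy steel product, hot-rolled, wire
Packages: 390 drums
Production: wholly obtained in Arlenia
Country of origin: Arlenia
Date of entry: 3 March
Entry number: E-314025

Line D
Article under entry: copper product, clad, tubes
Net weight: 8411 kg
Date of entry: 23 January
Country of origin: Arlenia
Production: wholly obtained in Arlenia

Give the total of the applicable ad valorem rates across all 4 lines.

Line A: copper → 04.01; wire → 04.01.03; hot-rolled → 04.01.03.01. Scheduled 29%. Pellucia agreement on 04.02.01.02: 04.01.03.01 not covered. → 29%.
Line B: non-alloy steel → 04.03; wire → 04.03.01; clad → 04.03.01.03. Scheduled 29%. Harrowgate agreement on 04.02.02.01: 04.03.01.03 not covered. → 29%.
Line C: non-alloy steel → 04.03; wire → 04.03.01; hot-rolled → 04.03.01.02. Scheduled 5%. Arlenia agreement on 04.03: wholly obtained → 16% available; preference 16% not lower than 5% → no reduction. → 5%.
Line D: copper → 04.01; tubes → 04.01.02; clad → 04.01.02.02. Scheduled 20%. Arlenia agreement on 04.03: 04.01.02.02 not covered. → 20%.
Sum: 29% + 29% + 5% + 20% = 83%.

83%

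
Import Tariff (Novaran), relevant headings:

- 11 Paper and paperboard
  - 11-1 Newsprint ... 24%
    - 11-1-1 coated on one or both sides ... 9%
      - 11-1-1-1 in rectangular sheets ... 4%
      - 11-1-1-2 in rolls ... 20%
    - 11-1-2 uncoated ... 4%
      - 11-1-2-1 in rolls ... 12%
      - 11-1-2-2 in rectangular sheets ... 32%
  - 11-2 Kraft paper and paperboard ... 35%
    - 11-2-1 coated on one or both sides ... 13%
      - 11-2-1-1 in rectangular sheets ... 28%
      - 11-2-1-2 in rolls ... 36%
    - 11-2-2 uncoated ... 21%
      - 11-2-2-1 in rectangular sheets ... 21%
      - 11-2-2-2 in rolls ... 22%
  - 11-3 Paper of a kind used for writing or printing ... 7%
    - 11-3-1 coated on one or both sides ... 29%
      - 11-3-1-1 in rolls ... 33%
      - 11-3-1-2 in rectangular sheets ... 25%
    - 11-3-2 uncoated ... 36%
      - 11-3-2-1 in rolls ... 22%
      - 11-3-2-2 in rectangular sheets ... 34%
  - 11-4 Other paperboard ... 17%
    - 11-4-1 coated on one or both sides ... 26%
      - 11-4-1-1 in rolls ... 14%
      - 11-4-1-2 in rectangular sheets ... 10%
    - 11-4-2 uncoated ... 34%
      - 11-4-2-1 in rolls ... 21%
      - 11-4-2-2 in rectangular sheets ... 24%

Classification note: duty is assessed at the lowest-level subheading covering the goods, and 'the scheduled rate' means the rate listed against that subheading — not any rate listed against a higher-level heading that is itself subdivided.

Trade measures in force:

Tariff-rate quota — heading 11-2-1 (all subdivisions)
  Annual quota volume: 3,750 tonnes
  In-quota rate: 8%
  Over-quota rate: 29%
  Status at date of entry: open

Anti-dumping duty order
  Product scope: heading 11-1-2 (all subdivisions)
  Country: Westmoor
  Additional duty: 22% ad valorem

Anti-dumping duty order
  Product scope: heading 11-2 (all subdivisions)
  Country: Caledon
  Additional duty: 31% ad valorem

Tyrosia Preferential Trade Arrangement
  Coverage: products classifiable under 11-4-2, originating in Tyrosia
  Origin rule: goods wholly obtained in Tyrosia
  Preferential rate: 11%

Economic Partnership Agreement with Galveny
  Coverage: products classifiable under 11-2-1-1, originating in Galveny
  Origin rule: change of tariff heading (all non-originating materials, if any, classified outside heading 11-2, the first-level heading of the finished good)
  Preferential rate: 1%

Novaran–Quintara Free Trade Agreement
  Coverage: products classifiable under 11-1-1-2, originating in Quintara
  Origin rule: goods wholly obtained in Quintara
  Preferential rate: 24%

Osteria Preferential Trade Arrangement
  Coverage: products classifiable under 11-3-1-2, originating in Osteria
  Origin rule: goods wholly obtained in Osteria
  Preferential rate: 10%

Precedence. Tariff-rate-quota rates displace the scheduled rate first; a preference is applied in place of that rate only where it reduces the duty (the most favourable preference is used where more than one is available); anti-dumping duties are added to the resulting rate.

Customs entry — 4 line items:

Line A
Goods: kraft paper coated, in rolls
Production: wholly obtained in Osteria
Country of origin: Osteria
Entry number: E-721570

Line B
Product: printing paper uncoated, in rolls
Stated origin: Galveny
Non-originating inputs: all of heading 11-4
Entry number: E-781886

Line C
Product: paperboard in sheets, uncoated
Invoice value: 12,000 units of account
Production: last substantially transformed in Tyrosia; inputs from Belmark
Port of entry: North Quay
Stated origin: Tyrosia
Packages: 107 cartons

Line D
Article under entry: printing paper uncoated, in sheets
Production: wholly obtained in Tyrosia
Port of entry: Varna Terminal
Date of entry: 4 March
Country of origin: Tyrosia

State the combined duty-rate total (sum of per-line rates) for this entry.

Line A: kraft paper → 11-2; coated → 11-2-1; in rolls → 11-2-1-2. Scheduled 36%. quota on 11-2-1 open → in-quota 8%; Osteria agreement on 11-3-1-2: 11-2-1-2 not covered. → 8%.
Line B: printing paper → 11-3; uncoated → 11-3-2; in rolls → 11-3-2-1. Scheduled 22%. Galveny agreement on 11-2-1-1: 11-3-2-1 not covered. → 22%.
Line C: paperboard → 11-4; uncoated → 11-4-2; in sheets → 11-4-2-2. Scheduled 24%. Tyrosia agreement on 11-4-2: not wholly obtained. → 24%.
Line D: printing paper → 11-3; uncoated → 11-3-2; in sheets → 11-3-2-2. Scheduled 34%. Tyrosia agreement on 11-4-2: 11-3-2-2 not covered. → 34%.
Sum: 8% + 22% + 24% + 34% = 88%.

88%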